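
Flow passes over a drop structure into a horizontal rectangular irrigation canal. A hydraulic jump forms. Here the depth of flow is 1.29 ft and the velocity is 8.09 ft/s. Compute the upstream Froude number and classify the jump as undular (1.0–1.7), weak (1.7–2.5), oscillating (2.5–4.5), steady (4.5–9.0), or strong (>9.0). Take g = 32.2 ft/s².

Fr₁ = 1.26; undular jump

Fr₁ = V₁/√(g·y₁) = 8.09/√(32.2×1.29) = 1.26.
Fr₁ = 1.26 lies in the undular range.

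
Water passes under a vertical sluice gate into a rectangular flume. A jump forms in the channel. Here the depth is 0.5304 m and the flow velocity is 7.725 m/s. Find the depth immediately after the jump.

Fr₁ = V₁/√(g·y₁) = 7.725/√(9.81×0.5304) = 3.387.
Conjugate-depth relation: y₂/y₁ = ½[√(1 + 8Fr₁²) − 1] = ½[√92.752 − 1] = 4.315.
y₂ = 4.315 × 0.5304 = 2.289 m.

y₂ = 2.289 m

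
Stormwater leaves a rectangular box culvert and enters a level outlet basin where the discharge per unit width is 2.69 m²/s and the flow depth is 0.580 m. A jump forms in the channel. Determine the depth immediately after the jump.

y₂ = 1.33 m

V₁ = q/y₁ = 2.69/0.580 = 4.64 m/s. Fr₁ = V₁/√(g·y₁) = 4.64/√(9.81×0.580) = 1.94.
By Bélanger, y₂/y₁ = ½[√(1 + 8Fr₁²) − 1] = ½[√31.24 − 1] = 2.29.
y₂ = 2.29 × 0.580 = 1.33 m.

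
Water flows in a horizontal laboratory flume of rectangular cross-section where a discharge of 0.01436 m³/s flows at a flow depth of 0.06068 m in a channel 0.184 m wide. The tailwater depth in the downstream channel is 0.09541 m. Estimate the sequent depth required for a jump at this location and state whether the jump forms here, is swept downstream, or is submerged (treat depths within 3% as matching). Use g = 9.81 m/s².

y₂ = 0.1159 m; the jump is swept downstream

q = Q/b = 0.01436/0.184 = 0.07804 m²/s; V₁ = q/y₁ = 1.286 m/s. Fr₁ = V₁/√(g·y₁) = 1.667.
Bélanger equation: y₂/y₁ = ½[√(1 + 8Fr₁²) − 1] = ½[√23.231 − 1] = 1.910.
y₂ = 1.910 × 0.06068 = 0.1159 m.
Tailwater y_tw = 0.09541 m: y_tw < y₂, so the jump is swept downstream.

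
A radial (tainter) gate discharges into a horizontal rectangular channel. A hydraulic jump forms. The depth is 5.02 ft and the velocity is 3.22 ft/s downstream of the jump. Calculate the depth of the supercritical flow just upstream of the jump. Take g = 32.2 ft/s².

y₁ = 0.578 ft

Fr₂ = V₂/√(g·y₂) = 3.22/√(32.2×5.02) = 0.253.
From the momentum equation (using Fr₂), y₁/y₂ = ½[√(1 + 8Fr₂²) − 1] = ½[√1.513 − 1] = 0.115.
y₁ = 0.115 × 5.02 = 0.578 ft.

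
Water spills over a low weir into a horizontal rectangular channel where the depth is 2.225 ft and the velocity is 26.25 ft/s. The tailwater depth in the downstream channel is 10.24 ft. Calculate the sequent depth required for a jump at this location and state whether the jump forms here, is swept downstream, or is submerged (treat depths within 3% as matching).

Fr₁ = V₁/√(g·y₁) = 26.25/√(32.2×2.225) = 3.101.
Bélanger equation: y₂/y₁ = ½[√(1 + 8Fr₁²) − 1] = ½[√77.942 − 1] = 3.914.
y₂ = 3.914 × 2.225 = 8.709 ft.
Tailwater y_tw = 10.24 ft: y_tw > y₂, so the jump is submerged.

y₂ = 8.709 ft; the jump is submerged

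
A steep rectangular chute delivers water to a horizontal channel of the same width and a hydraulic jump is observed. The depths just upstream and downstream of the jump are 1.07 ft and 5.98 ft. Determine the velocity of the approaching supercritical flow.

For a rectangular channel the momentum equation gives q² = ½·g·y₁·y₂·(y₁ + y₂) = ½×32.2×1.07×5.98×7.05 = 726.
q = √726 = 26.9 ft²/s.
V₁ = q/y₁ = 26.9/1.07 = 25.2 ft/s.

V₁ = 25.2 ft/s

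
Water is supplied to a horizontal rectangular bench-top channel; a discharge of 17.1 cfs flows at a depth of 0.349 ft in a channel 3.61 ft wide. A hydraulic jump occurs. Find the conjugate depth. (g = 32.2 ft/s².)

q = Q/b = 17.1/3.61 = 4.74 ft²/s; V₁ = q/y₁ = 13.6 ft/s. Fr₁ = V₁/√(g·y₁) = 4.05.
Bélanger equation: y₂/y₁ = ½[√(1 + 8Fr₁²) − 1] = ½[√132.1 − 1] = 5.25.
y₂ = 5.25 × 0.349 = 1.83 ft.

y₂ = 1.83 ft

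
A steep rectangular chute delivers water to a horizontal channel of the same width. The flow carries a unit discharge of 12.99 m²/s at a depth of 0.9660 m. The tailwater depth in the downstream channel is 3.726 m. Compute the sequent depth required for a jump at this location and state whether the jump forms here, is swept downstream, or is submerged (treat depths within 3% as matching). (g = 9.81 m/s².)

V₁ = q/y₁ = 12.99/0.9660 = 13.45 m/s. Fr₁ = V₁/√(g·y₁) = 13.45/√(9.81×0.9660) = 4.368.
Conjugate-depth relation: y₂/y₁ = ½[√(1 + 8Fr₁²) − 1] = ½[√153.65 − 1] = 5.698.
y₂ = 5.698 × 0.9660 = 5.504 m.
Tailwater y_tw = 3.726 m: y_tw < y₂, so the jump is swept downstream.

y₂ = 5.504 m; the jump is swept downstream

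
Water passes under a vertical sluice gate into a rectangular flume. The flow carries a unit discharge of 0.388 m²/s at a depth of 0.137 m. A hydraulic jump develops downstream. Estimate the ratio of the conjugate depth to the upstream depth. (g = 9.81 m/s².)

V₁ = q/y₁ = 0.388/0.137 = 2.83 m/s. Fr₁ = V₁/√(g·y₁) = 2.83/√(9.81×0.137) = 2.44.
From the momentum equation for a rectangular channel, y₂/y₁ = ½[√(1 + 8Fr₁²) − 1] = ½[√48.74 − 1] = 2.99.

y₂/y₁ = 2.99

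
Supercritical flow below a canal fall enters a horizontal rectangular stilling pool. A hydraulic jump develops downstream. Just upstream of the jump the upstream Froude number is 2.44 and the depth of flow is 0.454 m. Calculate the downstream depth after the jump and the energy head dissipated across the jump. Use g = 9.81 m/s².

Fr₁ = 2.44 (given).
By Bélanger, y₂/y₁ = ½[√(1 + 8Fr₁²) − 1] = ½[√48.63 − 1] = 2.99.
y₂ = 2.99 × 0.454 = 1.36 m.
V₁ = Fr₁·√(g·y₁) = 2.44×√(9.81×0.454) = 5.15 m/s; q = V₁·y₁ = 2.34 m²/s. V₂ = q/y₂ = 2.34/1.36 = 1.72 m/s. E₁ = y₁ + V₁²/2g = 1.81 m; E₂ = y₂ + V₂²/2g = 1.51 m. ΔE = E₁ − E₂ = 0.298 m.

y₂ = 1.36 m; ΔE = 0.298 m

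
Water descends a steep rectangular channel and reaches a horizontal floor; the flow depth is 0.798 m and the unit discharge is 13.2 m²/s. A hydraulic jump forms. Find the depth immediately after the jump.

y₂ = 6.28 m

V₁ = q/y₁ = 13.2/0.798 = 16.5 m/s. Fr₁ = V₁/√(g·y₁) = 16.5/√(9.81×0.798) = 5.91.
Bélanger equation: y₂/y₁ = ½[√(1 + 8Fr₁²) − 1] = ½[√280.6 − 1] = 7.88.
y₂ = 7.88 × 0.798 = 6.28 m.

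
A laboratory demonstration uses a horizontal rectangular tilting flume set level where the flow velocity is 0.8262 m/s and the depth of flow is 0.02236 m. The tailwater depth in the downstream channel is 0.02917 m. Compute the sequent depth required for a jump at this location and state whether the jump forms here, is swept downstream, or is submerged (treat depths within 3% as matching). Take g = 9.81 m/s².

y₂ = 0.04571 m; the jump is swept downstream

Fr₁ = V₁/√(g·y₁) = 0.8262/√(9.81×0.02236) = 1.764.
Conjugate-depth relation: y₂/y₁ = ½[√(1 + 8Fr₁²) − 1] = ½[√25.895 − 1] = 2.044.
y₂ = 2.044 × 0.02236 = 0.04571 m.
Tailwater y_tw = 0.02917 m: y_tw < y₂, so the jump is swept downstream.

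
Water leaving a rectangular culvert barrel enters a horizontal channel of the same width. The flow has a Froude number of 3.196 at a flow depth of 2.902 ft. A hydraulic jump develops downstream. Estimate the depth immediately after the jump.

y₂ = 11.75 ft

Fr₁ = 3.196 (given).
By Bélanger, y₂/y₁ = ½[√(1 + 8Fr₁²) − 1] = ½[√82.715 − 1] = 4.047.
y₂ = 4.047 × 2.902 = 11.75 ft.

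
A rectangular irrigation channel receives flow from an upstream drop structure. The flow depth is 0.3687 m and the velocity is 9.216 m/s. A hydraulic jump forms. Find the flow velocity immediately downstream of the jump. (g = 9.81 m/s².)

Fr₁ = V₁/√(g·y₁) = 9.216/√(9.81×0.3687) = 4.846.
Bélanger equation: y₂/y₁ = ½[√(1 + 8Fr₁²) − 1] = ½[√188.86 − 1] = 6.371.
y₂ = 6.371 × 0.3687 = 2.349 m.
q = V₁·y₁ = 9.216 × 0.3687 = 3.398 m²/s.
V₂ = q/y₂ = 3.398/2.349 = 1.446 m/s.

V₂ = 1.446 m/s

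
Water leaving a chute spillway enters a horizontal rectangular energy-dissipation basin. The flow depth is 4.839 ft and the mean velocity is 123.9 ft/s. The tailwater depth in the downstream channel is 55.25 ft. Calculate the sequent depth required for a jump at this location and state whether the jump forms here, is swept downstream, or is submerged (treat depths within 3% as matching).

y₂ = 65.55 ft; the jump is swept downstream

Fr₁ = V₁/√(g·y₁) = 123.9/√(32.2×4.839) = 9.926.
Sequent-depth ratio: y₂/y₁ = ½[√(1 + 8Fr₁²) − 1] = ½[√789.17 − 1] = 13.55.
y₂ = 13.55 × 4.839 = 65.55 ft.
Tailwater y_tw = 55.25 ft: y_tw < y₂, so the jump is swept downstream.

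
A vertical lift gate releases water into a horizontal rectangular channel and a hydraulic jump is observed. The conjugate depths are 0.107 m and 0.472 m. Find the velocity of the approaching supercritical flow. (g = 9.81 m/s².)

V₁ = 3.54 m/s

For a rectangular channel the momentum equation gives q² = ½·g·y₁·y₂·(y₁ + y₂) = ½×9.81×0.107×0.472×0.579 = 0.143.
q = √0.143 = 0.379 m²/s.
V₁ = q/y₁ = 0.379/0.107 = 3.54 m/s.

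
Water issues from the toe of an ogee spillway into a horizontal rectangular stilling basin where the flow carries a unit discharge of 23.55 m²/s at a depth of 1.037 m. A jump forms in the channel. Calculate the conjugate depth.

y₂ = 9.936 m

V₁ = q/y₁ = 23.55/1.037 = 22.71 m/s. Fr₁ = V₁/√(g·y₁) = 22.71/√(9.81×1.037) = 7.120.
Bélanger equation: y₂/y₁ = ½[√(1 + 8Fr₁²) − 1] = ½[√406.57 − 1] = 9.582.
y₂ = 9.582 × 1.037 = 9.936 m.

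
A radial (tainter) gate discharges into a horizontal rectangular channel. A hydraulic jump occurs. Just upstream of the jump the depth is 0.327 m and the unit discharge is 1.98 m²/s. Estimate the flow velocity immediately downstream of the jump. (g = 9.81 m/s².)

V₁ = q/y₁ = 1.98/0.327 = 6.06 m/s. Fr₁ = V₁/√(g·y₁) = 6.06/√(9.81×0.327) = 3.38.
Sequent-depth ratio: y₂/y₁ = ½[√(1 + 8Fr₁²) − 1] = ½[√92.43 − 1] = 4.31.
y₂ = 4.31 × 0.327 = 1.41 m.
V₂ = q/y₂ = 1.98/1.41 = 1.41 m/s.

V₂ = 1.41 m/s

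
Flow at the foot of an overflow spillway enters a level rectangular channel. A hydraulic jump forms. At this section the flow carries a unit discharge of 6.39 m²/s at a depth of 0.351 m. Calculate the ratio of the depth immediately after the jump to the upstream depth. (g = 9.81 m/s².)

y₂/y₁ = 13.4

V₁ = q/y₁ = 6.39/0.351 = 18.2 m/s. Fr₁ = V₁/√(g·y₁) = 18.2/√(9.81×0.351) = 9.81.
Conjugate-depth relation: y₂/y₁ = ½[√(1 + 8Fr₁²) − 1] = ½[√771.0 − 1] = 13.4.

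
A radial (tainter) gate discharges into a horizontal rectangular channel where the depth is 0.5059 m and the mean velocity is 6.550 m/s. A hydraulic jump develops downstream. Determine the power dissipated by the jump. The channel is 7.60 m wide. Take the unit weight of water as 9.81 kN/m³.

Fr₁ = V₁/√(g·y₁) = 6.550/√(9.81×0.5059) = 2.940.
Bélanger equation: y₂/y₁ = ½[√(1 + 8Fr₁²) − 1] = ½[√70.157 − 1] = 3.688.
y₂ = 3.688 × 0.5059 = 1.866 m.
q = V₁·y₁ = 6.550 × 0.5059 = 3.314 m²/s. V₂ = q/y₂ = 3.314/1.866 = 1.776 m/s. E₁ = y₁ + V₁²/2g = 2.693 m; E₂ = y₂ + V₂²/2g = 2.027 m. ΔE = E₁ − E₂ = 0.6660 m.
Q = q·b = 3.314 × 7.60 = 25.18 m³/s. P = γ·Q·ΔE = 9.81 × 25.18 × 0.6660 = 164.5 kW.

P = 164.5 kW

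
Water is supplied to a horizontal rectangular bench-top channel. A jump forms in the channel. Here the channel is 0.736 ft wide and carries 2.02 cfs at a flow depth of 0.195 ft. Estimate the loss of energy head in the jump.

ΔE = 1.76 ft

q = Q/b = 2.02/0.736 = 2.74 ft²/s; V₁ = q/y₁ = 14.1 ft/s. Fr₁ = V₁/√(g·y₁) = 5.62.
Conjugate-depth relation: y₂/y₁ = ½[√(1 + 8Fr₁²) − 1] = ½[√253.4 − 1] = 7.46.
y₂ = 7.46 × 0.195 = 1.45 ft.
V₂ = q/y₂ = 2.74/1.45 = 1.89 ft/s. E₁ = y₁ + V₁²/2g = 3.27 ft; E₂ = y₂ + V₂²/2g = 1.51 ft. ΔE = E₁ − E₂ = 1.76 ft.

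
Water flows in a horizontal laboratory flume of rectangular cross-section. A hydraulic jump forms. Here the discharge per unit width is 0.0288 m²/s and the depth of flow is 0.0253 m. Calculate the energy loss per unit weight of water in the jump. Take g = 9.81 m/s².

ΔE = 0.0127 m

V₁ = q/y₁ = 0.0288/0.0253 = 1.14 m/s. Fr₁ = V₁/√(g·y₁) = 1.14/√(9.81×0.0253) = 2.28.
Bélanger equation: y₂/y₁ = ½[√(1 + 8Fr₁²) − 1] = ½[√42.77 − 1] = 2.77.
y₂ = 2.77 × 0.0253 = 0.0701 m.
V₂ = q/y₂ = 0.0288/0.0701 = 0.411 m/s. E₁ = y₁ + V₁²/2g = 0.0913 m; E₂ = y₂ + V₂²/2g = 0.0787 m. ΔE = E₁ − E₂ = 0.0127 m.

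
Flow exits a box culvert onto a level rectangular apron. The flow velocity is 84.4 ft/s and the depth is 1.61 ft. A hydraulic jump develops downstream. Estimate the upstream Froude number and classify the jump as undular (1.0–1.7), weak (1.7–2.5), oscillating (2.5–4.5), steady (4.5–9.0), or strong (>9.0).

Fr₁ = 11.7; strong jump

Fr₁ = V₁/√(g·y₁) = 84.4/√(32.2×1.61) = 11.7.
Fr₁ = 11.7 lies in the strong range.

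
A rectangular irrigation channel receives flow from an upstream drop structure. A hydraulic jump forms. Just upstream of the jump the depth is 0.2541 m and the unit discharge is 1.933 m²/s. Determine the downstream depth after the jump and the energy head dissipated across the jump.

V₁ = q/y₁ = 1.933/0.2541 = 7.607 m/s. Fr₁ = V₁/√(g·y₁) = 7.607/√(9.81×0.2541) = 4.818.
Sequent-depth ratio: y₂/y₁ = ½[√(1 + 8Fr₁²) − 1] = ½[√186.73 − 1] = 6.332.
y₂ = 6.332 × 0.2541 = 1.609 m.
V₂ = q/y₂ = 1.933/1.609 = 1.201 m/s. E₁ = y₁ + V₁²/2g = 3.204 m; E₂ = y₂ + V₂²/2g = 1.683 m. ΔE = E₁ − E₂ = 1.521 m.

y₂ = 1.609 m; ΔE = 1.521 m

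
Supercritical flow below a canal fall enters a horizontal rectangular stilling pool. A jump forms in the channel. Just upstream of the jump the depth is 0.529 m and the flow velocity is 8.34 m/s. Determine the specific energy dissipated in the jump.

ΔE = 1.43 m

Fr₁ = V₁/√(g·y₁) = 8.34/√(9.81×0.529) = 3.66.
Bélanger equation: y₂/y₁ = ½[√(1 + 8Fr₁²) − 1] = ½[√108.2 − 1] = 4.70.
y₂ = 4.70 × 0.529 = 2.49 m.
q = V₁·y₁ = 8.34 × 0.529 = 4.41 m²/s. V₂ = q/y₂ = 4.41/2.49 = 1.77 m/s. E₁ = y₁ + V₁²/2g = 4.07 m; E₂ = y₂ + V₂²/2g = 2.65 m. ΔE = E₁ − E₂ = 1.43 m.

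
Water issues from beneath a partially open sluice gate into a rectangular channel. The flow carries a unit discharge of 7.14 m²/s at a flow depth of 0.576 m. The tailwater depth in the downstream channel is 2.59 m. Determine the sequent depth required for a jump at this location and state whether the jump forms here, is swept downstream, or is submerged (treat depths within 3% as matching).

V₁ = q/y₁ = 7.14/0.576 = 12.4 m/s. Fr₁ = V₁/√(g·y₁) = 12.4/√(9.81×0.576) = 5.21.
Conjugate-depth relation: y₂/y₁ = ½[√(1 + 8Fr₁²) − 1] = ½[√218.5 − 1] = 6.89.
y₂ = 6.89 × 0.576 = 3.97 m.
Tailwater y_tw = 2.59 m: y_tw < y₂, so the jump is swept downstream.

y₂ = 3.97 m; the jump is swept downstream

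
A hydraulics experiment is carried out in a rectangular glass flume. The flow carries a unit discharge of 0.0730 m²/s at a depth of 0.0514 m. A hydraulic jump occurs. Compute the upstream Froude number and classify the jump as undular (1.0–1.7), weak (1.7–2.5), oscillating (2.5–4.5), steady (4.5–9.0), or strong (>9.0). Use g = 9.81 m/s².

Fr₁ = 2.00; weak jump

V₁ = q/y₁ = 0.0730/0.0514 = 1.42 m/s. Fr₁ = V₁/√(g·y₁) = 1.42/√(9.81×0.0514) = 2.00.
Fr₁ = 2.00 lies in the weak range.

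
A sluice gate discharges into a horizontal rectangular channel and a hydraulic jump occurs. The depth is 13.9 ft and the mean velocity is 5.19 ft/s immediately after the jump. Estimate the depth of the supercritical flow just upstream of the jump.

y₁ = 1.51 ft

Fr₂ = V₂/√(g·y₂) = 5.19/√(32.2×13.9) = 0.245.
The Bélanger relation is symmetric: y₁/y₂ = ½[√(1 + 8Fr₂²) − 1] = ½[√1.481 − 1] = 0.109.
y₁ = 0.109 × 13.9 = 1.51 ft.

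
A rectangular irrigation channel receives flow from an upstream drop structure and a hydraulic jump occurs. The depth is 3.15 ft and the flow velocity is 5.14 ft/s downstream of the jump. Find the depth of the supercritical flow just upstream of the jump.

Fr₂ = V₂/√(g·y₂) = 5.14/√(32.2×3.15) = 0.510.
Applying the sequent-depth relation in reverse, y₁/y₂ = ½[√(1 + 8Fr₂²) − 1] = ½[√3.084 − 1] = 0.378.
y₁ = 0.378 × 3.15 = 1.19 ft.

y₁ = 1.19 ft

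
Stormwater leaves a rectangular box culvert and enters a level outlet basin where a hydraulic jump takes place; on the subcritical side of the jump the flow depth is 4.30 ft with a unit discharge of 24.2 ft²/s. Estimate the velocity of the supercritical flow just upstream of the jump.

V₁ = 16.5 ft/s

V₂ = q/y₂ = 24.2/4.30 = 5.63 ft/s; Fr₂ = V₂/√(g·y₂) = 0.478.
Applying the sequent-depth relation in reverse, y₁/y₂ = ½[√(1 + 8Fr₂²) − 1] = ½[√2.830 − 1] = 0.341.
y₁ = 0.341 × 4.30 = 1.47 ft.
V₁ = q/y₁ = 24.2/1.47 = 16.5 ft/s.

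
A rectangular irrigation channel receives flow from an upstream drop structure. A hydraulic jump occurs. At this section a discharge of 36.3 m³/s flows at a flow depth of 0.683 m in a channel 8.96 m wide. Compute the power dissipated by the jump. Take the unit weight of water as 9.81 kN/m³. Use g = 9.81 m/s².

P = 123 kW

q = Q/b = 36.3/8.96 = 4.05 m²/s; V₁ = q/y₁ = 5.93 m/s. Fr₁ = V₁/√(g·y₁) = 2.29.
Sequent-depth ratio: y₂/y₁ = ½[√(1 + 8Fr₁²) − 1] = ½[√43.01 − 1] = 2.78.
y₂ = 2.78 × 0.683 = 1.90 m.
V₂ = q/y₂ = 4.05/1.90 = 2.13 m/s. E₁ = y₁ + V₁²/2g = 2.48 m; E₂ = y₂ + V₂²/2g = 2.13 m. ΔE = E₁ − E₂ = 0.346 m.
P = γ·Q·ΔE = 9.81 × 36.3 × 0.346 = 123 kW.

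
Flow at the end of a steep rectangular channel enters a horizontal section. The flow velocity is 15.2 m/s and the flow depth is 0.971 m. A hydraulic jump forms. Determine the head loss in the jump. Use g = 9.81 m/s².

ΔE = 6.17 m

Fr₁ = V₁/√(g·y₁) = 15.2/√(9.81×0.971) = 4.92.
Sequent-depth ratio: y₂/y₁ = ½[√(1 + 8Fr₁²) − 1] = ½[√195.0 − 1] = 6.48.
y₂ = 6.48 × 0.971 = 6.29 m.
q = V₁·y₁ = 15.2 × 0.971 = 14.8 m²/s. V₂ = q/y₂ = 14.8/6.29 = 2.34 m/s. E₁ = y₁ + V₁²/2g = 12.7 m; E₂ = y₂ + V₂²/2g = 6.58 m. ΔE = E₁ − E₂ = 6.17 m.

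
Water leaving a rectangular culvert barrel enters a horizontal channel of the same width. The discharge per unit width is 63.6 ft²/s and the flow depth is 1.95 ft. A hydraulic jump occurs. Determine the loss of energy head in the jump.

V₁ = q/y₁ = 63.6/1.95 = 32.6 ft/s. Fr₁ = V₁/√(g·y₁) = 32.6/√(32.2×1.95) = 4.12.
Conjugate-depth relation: y₂/y₁ = ½[√(1 + 8Fr₁²) − 1] = ½[√136.5 − 1] = 5.34.
y₂ = 5.34 × 1.95 = 10.4 ft.
V₂ = q/y₂ = 63.6/10.4 = 6.11 ft/s. E₁ = y₁ + V₁²/2g = 18.5 ft; E₂ = y₂ + V₂²/2g = 11.0 ft. ΔE = E₁ − E₂ = 7.47 ft.

ΔE = 7.47 ft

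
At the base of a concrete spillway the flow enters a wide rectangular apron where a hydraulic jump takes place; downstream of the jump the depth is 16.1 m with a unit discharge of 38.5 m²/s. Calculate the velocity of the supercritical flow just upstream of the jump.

V₁ = 35.3 m/s

V₂ = q/y₂ = 38.5/16.1 = 2.39 m/s; Fr₂ = V₂/√(g·y₂) = 0.190.
From the momentum equation (using Fr₂), y₁/y₂ = ½[√(1 + 8Fr₂²) − 1] = ½[√1.290 − 1] = 0.0678.
y₁ = 0.0678 × 16.1 = 1.09 m.
V₁ = q/y₁ = 38.5/1.09 = 35.3 m/s.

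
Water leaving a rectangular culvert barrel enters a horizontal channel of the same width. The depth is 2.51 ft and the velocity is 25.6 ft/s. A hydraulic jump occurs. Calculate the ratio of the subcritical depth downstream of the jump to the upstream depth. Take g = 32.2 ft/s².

y₂/y₁ = 3.56

Fr₁ = V₁/√(g·y₁) = 25.6/√(32.2×2.51) = 2.85.
By Bélanger, y₂/y₁ = ½[√(1 + 8Fr₁²) − 1] = ½[√65.87 − 1] = 3.56.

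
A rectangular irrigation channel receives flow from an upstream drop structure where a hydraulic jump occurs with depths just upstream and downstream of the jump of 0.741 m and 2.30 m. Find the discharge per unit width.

For a rectangular channel the momentum equation gives q² = ½·g·y₁·y₂·(y₁ + y₂) = ½×9.81×0.741×2.30×3.04 = 25.4.
q = √25.4 = 5.04 m²/s.

q = 5.04 m²/s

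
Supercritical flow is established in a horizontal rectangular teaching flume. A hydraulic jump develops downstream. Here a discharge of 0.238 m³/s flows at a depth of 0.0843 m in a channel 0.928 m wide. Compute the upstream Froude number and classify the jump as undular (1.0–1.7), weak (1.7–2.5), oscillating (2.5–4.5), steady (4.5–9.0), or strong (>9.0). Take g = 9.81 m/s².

Fr₁ = 3.35; oscillating jump

q = Q/b = 0.238/0.928 = 0.256 m²/s; V₁ = q/y₁ = 3.04 m/s. Fr₁ = V₁/√(g·y₁) = 3.35.
Fr₁ = 3.35 lies in the oscillating range.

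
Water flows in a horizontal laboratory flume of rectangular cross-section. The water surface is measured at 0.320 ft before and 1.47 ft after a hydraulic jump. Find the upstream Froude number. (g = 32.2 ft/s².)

For a rectangular channel the momentum equation gives q² = ½·g·y₁·y₂·(y₁ + y₂) = ½×32.2×0.320×1.47×1.79 = 13.6.
q = √13.6 = 3.68 ft²/s.
V₁ = q/y₁ = 11.5 ft/s; Fr₁ = V₁/√(g·y₁) = 3.58.

Fr₁ = 3.58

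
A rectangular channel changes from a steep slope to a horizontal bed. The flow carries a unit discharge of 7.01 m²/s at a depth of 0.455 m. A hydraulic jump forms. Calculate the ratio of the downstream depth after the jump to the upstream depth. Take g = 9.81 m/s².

V₁ = q/y₁ = 7.01/0.455 = 15.4 m/s. Fr₁ = V₁/√(g·y₁) = 15.4/√(9.81×0.455) = 7.29.
Conjugate-depth relation: y₂/y₁ = ½[√(1 + 8Fr₁²) − 1] = ½[√426.4 − 1] = 9.83.

y₂/y₁ = 9.83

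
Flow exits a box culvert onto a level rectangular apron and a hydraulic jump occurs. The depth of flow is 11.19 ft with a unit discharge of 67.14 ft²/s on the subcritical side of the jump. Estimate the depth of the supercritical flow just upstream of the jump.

y₁ = 1.910 ft

V₂ = q/y₂ = 67.14/11.19 = 6.000 ft/s; Fr₂ = V₂/√(g·y₂) = 0.3161.
The Bélanger relation is symmetric: y₁/y₂ = ½[√(1 + 8Fr₂²) − 1] = ½[√1.7993 − 1] = 0.1707.
y₁ = 0.1707 × 11.19 = 1.910 ft.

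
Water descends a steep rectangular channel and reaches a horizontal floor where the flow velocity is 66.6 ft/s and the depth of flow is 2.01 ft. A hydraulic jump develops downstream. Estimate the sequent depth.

Fr₁ = V₁/√(g·y₁) = 66.6/√(32.2×2.01) = 8.28.
Conjugate-depth relation: y₂/y₁ = ½[√(1 + 8Fr₁²) − 1] = ½[√549.3 − 1] = 11.2.
y₂ = 11.2 × 2.01 = 22.5 ft.

y₂ = 22.5 ft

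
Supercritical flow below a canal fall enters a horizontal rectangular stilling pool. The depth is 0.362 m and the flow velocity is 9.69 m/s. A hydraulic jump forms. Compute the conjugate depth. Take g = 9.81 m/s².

Fr₁ = V₁/√(g·y₁) = 9.69/√(9.81×0.362) = 5.14.
Bélanger equation: y₂/y₁ = ½[√(1 + 8Fr₁²) − 1] = ½[√212.5 − 1] = 6.79.
y₂ = 6.79 × 0.362 = 2.46 m.

y₂ = 2.46 m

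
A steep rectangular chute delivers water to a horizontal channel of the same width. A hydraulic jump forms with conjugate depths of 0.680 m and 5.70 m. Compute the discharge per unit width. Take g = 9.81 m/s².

q = 11.0 m²/s

For a rectangular channel the momentum equation gives q² = ½·g·y₁·y₂·(y₁ + y₂) = ½×9.81×0.680×5.70×6.38 = 121.
q = √121 = 11.0 m²/s.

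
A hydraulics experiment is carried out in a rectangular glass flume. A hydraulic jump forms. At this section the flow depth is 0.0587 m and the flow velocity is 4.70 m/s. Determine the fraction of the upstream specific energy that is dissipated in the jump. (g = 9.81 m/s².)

ΔE/E₁ = 0.576 (57.6%)

Fr₁ = V₁/√(g·y₁) = 4.70/√(9.81×0.0587) = 6.19.
From the momentum equation for a rectangular channel, y₂/y₁ = ½[√(1 + 8Fr₁²) − 1] = ½[√307.9 − 1] = 8.27.
y₂ = 8.27 × 0.0587 = 0.486 m.
E₁ = y₁ + V₁²/2g = 1.18 m. ΔE = (y₂ − y₁)³/(4y₁y₂) = 0.682 m. ΔE/E₁ = 0.682/1.18 = 0.576.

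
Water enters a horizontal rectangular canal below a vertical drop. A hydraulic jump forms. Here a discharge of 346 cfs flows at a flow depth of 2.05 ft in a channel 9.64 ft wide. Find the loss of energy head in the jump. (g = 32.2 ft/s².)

q = Q/b = 346/9.64 = 35.9 ft²/s; V₁ = q/y₁ = 17.5 ft/s. Fr₁ = V₁/√(g·y₁) = 2.15.
Bélanger equation: y₂/y₁ = ½[√(1 + 8Fr₁²) − 1] = ½[√38.15 − 1] = 2.59.
y₂ = 2.59 × 2.05 = 5.31 ft.
Head loss: ΔE = (y₂ − y₁)³/(4y₁y₂) = (5.31 − 2.05)³/(4×2.05×5.31) = 34.5/43.5 = 0.793 ft.

ΔE = 0.793 ft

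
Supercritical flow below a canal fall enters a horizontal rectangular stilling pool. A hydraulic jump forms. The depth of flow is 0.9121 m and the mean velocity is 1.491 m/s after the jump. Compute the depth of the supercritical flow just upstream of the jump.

y₁ = 0.3322 m

Fr₂ = V₂/√(g·y₂) = 1.491/√(9.81×0.9121) = 0.4985.
The Bélanger relation is symmetric: y₁/y₂ = ½[√(1 + 8Fr₂²) − 1] = ½[√2.9876 − 1] = 0.3642.
y₁ = 0.3642 × 0.9121 = 0.3322 m.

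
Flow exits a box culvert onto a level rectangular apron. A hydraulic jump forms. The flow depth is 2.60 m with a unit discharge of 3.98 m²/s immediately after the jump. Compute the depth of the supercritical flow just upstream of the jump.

y₁ = 0.412 m

V₂ = q/y₂ = 3.98/2.60 = 1.53 m/s; Fr₂ = V₂/√(g·y₂) = 0.303.
Since the conjugate-depth ratio holds either way, y₁/y₂ = ½[√(1 + 8Fr₂²) − 1] = ½[√1.735 − 1] = 0.159.
y₁ = 0.159 × 2.60 = 0.412 m.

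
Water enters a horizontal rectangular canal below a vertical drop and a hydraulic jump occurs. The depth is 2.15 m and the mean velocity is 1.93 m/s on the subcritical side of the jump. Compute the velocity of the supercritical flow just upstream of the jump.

V₁ = 6.98 m/s

Fr₂ = V₂/√(g·y₂) = 1.93/√(9.81×2.15) = 0.420.
Applying the sequent-depth relation in reverse, y₁/y₂ = ½[√(1 + 8Fr₂²) − 1] = ½[√2.413 − 1] = 0.277.
y₁ = 0.277 × 2.15 = 0.595 m.
V₁ = q/y₁ = 4.15/0.595 = 6.98 m/s.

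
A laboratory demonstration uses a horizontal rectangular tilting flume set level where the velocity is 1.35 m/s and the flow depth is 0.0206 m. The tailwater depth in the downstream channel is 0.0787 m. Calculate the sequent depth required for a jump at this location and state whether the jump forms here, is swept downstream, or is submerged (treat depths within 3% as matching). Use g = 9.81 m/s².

y₂ = 0.0778 m; the jump forms here

Fr₁ = V₁/√(g·y₁) = 1.35/√(9.81×0.0206) = 3.00.
Conjugate-depth relation: y₂/y₁ = ½[√(1 + 8Fr₁²) − 1] = ½[√73.15 − 1] = 3.78.
y₂ = 3.78 × 0.0206 = 0.0778 m.
Tailwater y_tw = 0.0787 m: y_tw ≈ y₂, so the jump forms here.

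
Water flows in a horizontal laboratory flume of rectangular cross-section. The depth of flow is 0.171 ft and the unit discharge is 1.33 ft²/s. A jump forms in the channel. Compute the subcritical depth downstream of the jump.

V₁ = q/y₁ = 1.33/0.171 = 7.78 ft/s. Fr₁ = V₁/√(g·y₁) = 7.78/√(32.2×0.171) = 3.31.
Bélanger equation: y₂/y₁ = ½[√(1 + 8Fr₁²) − 1] = ½[√88.89 − 1] = 4.21.
y₂ = 4.21 × 0.171 = 0.721 ft.

y₂ = 0.721 ft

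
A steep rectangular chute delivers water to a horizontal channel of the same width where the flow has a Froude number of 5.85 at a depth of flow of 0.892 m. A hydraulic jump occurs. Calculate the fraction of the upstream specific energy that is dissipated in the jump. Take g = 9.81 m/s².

Fr₁ = 5.85 (given).
Sequent-depth ratio: y₂/y₁ = ½[√(1 + 8Fr₁²) − 1] = ½[√274.8 − 1] = 7.79.
y₂ = 7.79 × 0.892 = 6.95 m.
E₁ = y₁(1 + Fr₁²/2) = 0.892×(1 + 5.85²/2) = 16.2 m. ΔE = (y₂ − y₁)³/(4y₁y₂) = 8.96 m. ΔE/E₁ = 8.96/16.2 = 0.554.

ΔE/E₁ = 0.554 (55.4%)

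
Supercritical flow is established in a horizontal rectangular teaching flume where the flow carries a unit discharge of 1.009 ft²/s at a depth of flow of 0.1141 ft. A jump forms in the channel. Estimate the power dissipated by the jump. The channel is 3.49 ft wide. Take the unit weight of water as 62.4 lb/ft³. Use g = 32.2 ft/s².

V₁ = q/y₁ = 1.009/0.1141 = 8.843 ft/s. Fr₁ = V₁/√(g·y₁) = 8.843/√(32.2×0.1141) = 4.614.
By Bélanger, y₂/y₁ = ½[√(1 + 8Fr₁²) − 1] = ½[√171.28 − 1] = 6.044.
y₂ = 6.044 × 0.1141 = 0.6896 ft.
Head loss: ΔE = (y₂ − y₁)³/(4y₁y₂) = (0.6896 − 0.1141)³/(4×0.1141×0.6896) = 0.1906/0.3147 = 0.6056 ft.
Q = q·b = 1.009 × 3.49 = 3.521 cfs. P = γ·Q·ΔE/550 = 62.4 × 3.521 × 0.6056 / 550 = 0.2419 hp.

P = 0.2419 hp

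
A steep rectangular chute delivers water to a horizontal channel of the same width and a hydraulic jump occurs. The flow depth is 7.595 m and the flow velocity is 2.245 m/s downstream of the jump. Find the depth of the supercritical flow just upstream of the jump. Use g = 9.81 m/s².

y₁ = 0.9168 m

Fr₂ = V₂/√(g·y₂) = 2.245/√(9.81×7.595) = 0.2601.
Applying the sequent-depth relation in reverse, y₁/y₂ = ½[√(1 + 8Fr₂²) − 1] = ½[√1.5412 − 1] = 0.1207.
y₁ = 0.1207 × 7.595 = 0.9168 m.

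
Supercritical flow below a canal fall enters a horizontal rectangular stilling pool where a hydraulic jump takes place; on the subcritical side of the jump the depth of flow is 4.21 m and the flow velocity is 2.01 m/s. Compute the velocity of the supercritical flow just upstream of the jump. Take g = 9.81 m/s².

Fr₂ = V₂/√(g·y₂) = 2.01/√(9.81×4.21) = 0.313.
Applying the sequent-depth relation in reverse, y₁/y₂ = ½[√(1 + 8Fr₂²) − 1] = ½[√1.783 − 1] = 0.168.
y₁ = 0.168 × 4.21 = 0.705 m.
V₁ = q/y₁ = 8.46/0.705 = 12.0 m/s.

V₁ = 12.0 m/s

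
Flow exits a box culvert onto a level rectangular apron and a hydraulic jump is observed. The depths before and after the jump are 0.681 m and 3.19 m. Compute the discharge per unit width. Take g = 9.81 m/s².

q = 6.42 m²/s

For a rectangular channel the momentum equation gives q² = ½·g·y₁·y₂·(y₁ + y₂) = ½×9.81×0.681×3.19×3.87 = 41.2.
q = √41.2 = 6.42 m²/s.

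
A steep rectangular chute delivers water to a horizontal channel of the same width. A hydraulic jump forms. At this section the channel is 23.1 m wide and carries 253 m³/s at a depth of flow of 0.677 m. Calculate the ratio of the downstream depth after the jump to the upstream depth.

y₂/y₁ = 8.39

q = Q/b = 253/23.1 = 11.0 m²/s; V₁ = q/y₁ = 16.2 m/s. Fr₁ = V₁/√(g·y₁) = 6.28.
Conjugate-depth relation: y₂/y₁ = ½[√(1 + 8Fr₁²) − 1] = ½[√316.3 − 1] = 8.39.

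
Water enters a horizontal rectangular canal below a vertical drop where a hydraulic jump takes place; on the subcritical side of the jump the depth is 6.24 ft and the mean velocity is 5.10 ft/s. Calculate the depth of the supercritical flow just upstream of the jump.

Fr₂ = V₂/√(g·y₂) = 5.10/√(32.2×6.24) = 0.360.
Applying the sequent-depth relation in reverse, y₁/y₂ = ½[√(1 + 8Fr₂²) − 1] = ½[√2.036 − 1] = 0.213.
y₁ = 0.213 × 6.24 = 1.33 ft.

y₁ = 1.33 ft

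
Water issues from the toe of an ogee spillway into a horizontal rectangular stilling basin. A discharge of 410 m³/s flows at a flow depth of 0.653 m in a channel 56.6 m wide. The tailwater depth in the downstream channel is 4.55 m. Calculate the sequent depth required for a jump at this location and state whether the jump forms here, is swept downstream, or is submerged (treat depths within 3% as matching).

y₂ = 3.73 m; the jump is submerged

q = Q/b = 410/56.6 = 7.24 m²/s; V₁ = q/y₁ = 11.1 m/s. Fr₁ = V₁/√(g·y₁) = 4.38.
Conjugate-depth relation: y₂/y₁ = ½[√(1 + 8Fr₁²) − 1] = ½[√154.7 − 1] = 5.72.
y₂ = 5.72 × 0.653 = 3.73 m.
Tailwater y_tw = 4.55 m: y_tw > y₂, so the jump is submerged.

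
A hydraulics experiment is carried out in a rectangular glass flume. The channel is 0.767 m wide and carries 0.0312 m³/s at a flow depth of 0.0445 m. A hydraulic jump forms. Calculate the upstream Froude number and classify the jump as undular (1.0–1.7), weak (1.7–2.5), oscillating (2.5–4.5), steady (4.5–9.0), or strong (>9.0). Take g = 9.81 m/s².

q = Q/b = 0.0312/0.767 = 0.0407 m²/s; V₁ = q/y₁ = 0.914 m/s. Fr₁ = V₁/√(g·y₁) = 1.38.
Fr₁ = 1.38 lies in the undular range.

Fr₁ = 1.38; undular jump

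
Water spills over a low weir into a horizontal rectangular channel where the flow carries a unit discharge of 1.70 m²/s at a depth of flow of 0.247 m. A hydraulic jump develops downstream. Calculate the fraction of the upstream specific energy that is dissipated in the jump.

ΔE/E₁ = 0.437 (43.7%)

V₁ = q/y₁ = 1.70/0.247 = 6.88 m/s. Fr₁ = V₁/√(g·y₁) = 6.88/√(9.81×0.247) = 4.42.
Sequent-depth ratio: y₂/y₁ = ½[√(1 + 8Fr₁²) − 1] = ½[√157.4 − 1] = 5.77.
y₂ = 5.77 × 0.247 = 1.43 m.
E₁ = y₁ + V₁²/2g = 2.66 m. ΔE = (y₂ − y₁)³/(4y₁y₂) = 1.16 m. ΔE/E₁ = 1.16/2.66 = 0.437.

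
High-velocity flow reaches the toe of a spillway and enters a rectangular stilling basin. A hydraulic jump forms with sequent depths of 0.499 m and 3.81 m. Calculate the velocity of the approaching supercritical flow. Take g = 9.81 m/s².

V₁ = 12.7 m/s

For a rectangular channel the momentum equation gives q² = ½·g·y₁·y₂·(y₁ + y₂) = ½×9.81×0.499×3.81×4.31 = 40.2.
q = √40.2 = 6.34 m²/s.
V₁ = q/y₁ = 6.34/0.499 = 12.7 m/s.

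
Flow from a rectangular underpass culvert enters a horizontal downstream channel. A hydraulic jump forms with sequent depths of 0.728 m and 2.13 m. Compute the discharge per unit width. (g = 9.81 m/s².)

For a rectangular channel the momentum equation gives q² = ½·g·y₁·y₂·(y₁ + y₂) = ½×9.81×0.728×2.13×2.86 = 21.7.
q = √21.7 = 4.66 m²/s.

q = 4.66 m²/s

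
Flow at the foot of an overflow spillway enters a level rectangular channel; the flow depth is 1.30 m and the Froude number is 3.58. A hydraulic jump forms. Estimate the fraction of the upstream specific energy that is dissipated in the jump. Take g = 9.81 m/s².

Fr₁ = 3.58 (given).
Bélanger equation: y₂/y₁ = ½[√(1 + 8Fr₁²) − 1] = ½[√103.5 − 1] = 4.59.
y₂ = 4.59 × 1.30 = 5.96 m.
E₁ = y₁(1 + Fr₁²/2) = 1.30×(1 + 3.58²/2) = 9.63 m. ΔE = (y₂ − y₁)³/(4y₁y₂) = 3.27 m. ΔE/E₁ = 3.27/9.63 = 0.340.

ΔE/E₁ = 0.340 (34.0%)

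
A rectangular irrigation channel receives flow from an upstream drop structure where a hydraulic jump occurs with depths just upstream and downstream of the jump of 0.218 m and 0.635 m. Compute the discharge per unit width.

q = 0.761 m²/s

For a rectangular channel the momentum equation gives q² = ½·g·y₁·y₂·(y₁ + y₂) = ½×9.81×0.218×0.635×0.853 = 0.579.
q = √0.579 = 0.761 m²/s.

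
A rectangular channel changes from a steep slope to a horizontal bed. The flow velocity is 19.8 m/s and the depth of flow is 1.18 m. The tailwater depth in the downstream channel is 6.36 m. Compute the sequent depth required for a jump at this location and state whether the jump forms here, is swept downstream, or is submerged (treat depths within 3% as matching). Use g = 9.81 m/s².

y₂ = 9.14 m; the jump is swept downstream

Fr₁ = V₁/√(g·y₁) = 19.8/√(9.81×1.18) = 5.82.
Sequent-depth ratio: y₂/y₁ = ½[√(1 + 8Fr₁²) − 1] = ½[√271.9 − 1] = 7.75.
y₂ = 7.75 × 1.18 = 9.14 m.
Tailwater y_tw = 6.36 m: y_tw < y₂, so the jump is swept downstream.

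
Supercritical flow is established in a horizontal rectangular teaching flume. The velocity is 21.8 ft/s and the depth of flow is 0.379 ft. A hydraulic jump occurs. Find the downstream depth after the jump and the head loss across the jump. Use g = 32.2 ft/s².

Fr₁ = V₁/√(g·y₁) = 21.8/√(32.2×0.379) = 6.24.
Conjugate-depth relation: y₂/y₁ = ½[√(1 + 8Fr₁²) − 1] = ½[√312.5 − 1] = 8.34.
y₂ = 8.34 × 0.379 = 3.16 ft.
q = V₁·y₁ = 21.8 × 0.379 = 8.26 ft²/s. V₂ = q/y₂ = 8.26/3.16 = 2.61 ft/s. E₁ = y₁ + V₁²/2g = 7.76 ft; E₂ = y₂ + V₂²/2g = 3.27 ft. ΔE = E₁ − E₂ = 4.49 ft.

y₂ = 3.16 ft; ΔE = 4.49 ft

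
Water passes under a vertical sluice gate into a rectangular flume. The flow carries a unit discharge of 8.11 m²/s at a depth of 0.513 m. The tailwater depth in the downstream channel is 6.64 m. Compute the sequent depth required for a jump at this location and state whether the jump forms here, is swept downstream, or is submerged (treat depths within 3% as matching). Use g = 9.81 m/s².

V₁ = q/y₁ = 8.11/0.513 = 15.8 m/s. Fr₁ = V₁/√(g·y₁) = 15.8/√(9.81×0.513) = 7.05.
Conjugate-depth relation: y₂/y₁ = ½[√(1 + 8Fr₁²) − 1] = ½[√398.3 − 1] = 9.48.
y₂ = 9.48 × 0.513 = 4.86 m.
Tailwater y_tw = 6.64 m: y_tw > y₂, so the jump is submerged.

y₂ = 4.86 m; the jump is submerged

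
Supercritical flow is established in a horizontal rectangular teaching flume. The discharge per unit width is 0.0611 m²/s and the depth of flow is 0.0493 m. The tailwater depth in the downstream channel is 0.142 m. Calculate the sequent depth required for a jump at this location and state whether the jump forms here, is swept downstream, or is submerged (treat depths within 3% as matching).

V₁ = q/y₁ = 0.0611/0.0493 = 1.24 m/s. Fr₁ = V₁/√(g·y₁) = 1.24/√(9.81×0.0493) = 1.78.
Conjugate-depth relation: y₂/y₁ = ½[√(1 + 8Fr₁²) − 1] = ½[√26.41 − 1] = 2.07.
y₂ = 2.07 × 0.0493 = 0.102 m.
Tailwater y_tw = 0.142 m: y_tw > y₂, so the jump is submerged.

y₂ = 0.102 m; the jump is submerged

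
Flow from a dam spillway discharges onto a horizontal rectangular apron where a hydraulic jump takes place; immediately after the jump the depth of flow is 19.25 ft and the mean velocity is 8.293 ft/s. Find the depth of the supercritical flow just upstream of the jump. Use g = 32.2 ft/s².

Fr₂ = V₂/√(g·y₂) = 8.293/√(32.2×19.25) = 0.3331.
From the momentum equation (using Fr₂), y₁/y₂ = ½[√(1 + 8Fr₂²) − 1] = ½[√1.8876 − 1] = 0.1870.
y₁ = 0.1870 × 19.25 = 3.599 ft.

y₁ = 3.599 ft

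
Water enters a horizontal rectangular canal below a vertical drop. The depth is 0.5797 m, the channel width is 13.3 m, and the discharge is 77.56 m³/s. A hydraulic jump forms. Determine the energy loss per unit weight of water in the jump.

ΔE = 2.386 m

q = Q/b = 77.56/13.3 = 5.832 m²/s; V₁ = q/y₁ = 10.06 m/s. Fr₁ = V₁/√(g·y₁) = 4.218.
Sequent-depth ratio: y₂/y₁ = ½[√(1 + 8Fr₁²) − 1] = ½[√143.36 − 1] = 5.487.
y₂ = 5.487 × 0.5797 = 3.181 m.
V₂ = q/y₂ = 5.832/3.181 = 1.833 m/s. E₁ = y₁ + V₁²/2g = 5.738 m; E₂ = y₂ + V₂²/2g = 3.352 m. ΔE = E₁ − E₂ = 2.386 m.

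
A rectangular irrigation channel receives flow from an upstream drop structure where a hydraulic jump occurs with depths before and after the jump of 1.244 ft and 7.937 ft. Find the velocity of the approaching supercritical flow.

V₁ = 30.71 ft/s

For a rectangular channel the momentum equation gives q² = ½·g·y₁·y₂·(y₁ + y₂) = ½×32.2×1.244×7.937×9.181 = 1459.
q = √1459 = 38.20 ft²/s.
V₁ = q/y₁ = 38.20/1.244 = 30.71 ft/s.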